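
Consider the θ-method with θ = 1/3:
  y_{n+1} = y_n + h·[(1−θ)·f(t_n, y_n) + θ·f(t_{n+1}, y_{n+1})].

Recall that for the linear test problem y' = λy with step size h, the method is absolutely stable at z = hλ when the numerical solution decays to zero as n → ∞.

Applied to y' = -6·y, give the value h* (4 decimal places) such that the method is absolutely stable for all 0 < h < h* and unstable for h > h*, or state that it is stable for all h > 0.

(-6.0000,0); λ=-6 ⇒ h* = (6)/6 = 1.0000.

On y'=λy, z=hλ:
  y_{n+1} = y_n + z·[2/3·y_n + 1/3·y_{n+1}] ⇒ (1 − 1/3z)y_{n+1} = (1 + 2/3z)y_n
  R(z) = (1 + 2/3z)/(1 − 1/3z).

Need |R(x)|<1, x<0.
x=-1.78: |R|=0.1172
R=−1: 1+2/3x = −1+1/3x ⇒ -1/3x=2 ⇒ x=2/(-1/3)=-6.0000
Confirm numerically:
  x=-5.936: |R|=0.99284 <1
  x=-3.947: |R|=0.70448 <1
  x=-3.250: |R|=0.56000 <1
  x=-2.891: |R|=0.47225 <1
  x=-6.502: |R|=1.05283 >1
  x=-6.081: |R|=1.00892 >1
  x=-6.022: |R|=1.00244 >1
Stable set (-6.0000, 0).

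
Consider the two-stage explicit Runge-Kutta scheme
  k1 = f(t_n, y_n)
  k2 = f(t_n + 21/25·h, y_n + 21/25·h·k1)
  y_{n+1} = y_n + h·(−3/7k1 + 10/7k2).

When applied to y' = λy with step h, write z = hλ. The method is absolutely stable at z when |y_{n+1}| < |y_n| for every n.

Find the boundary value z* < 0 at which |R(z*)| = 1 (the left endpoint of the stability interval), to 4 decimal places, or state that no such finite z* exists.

z* = -0.8333.

Set f=λy, z=hλ:
  k1=λy_n ⇒ h·k1=z·y_n;  k2=λ(1+21/25z)y_n ⇒ h·k2=z(1+21/25z)y_n
  y_{n+1}/y_n = 1 − 3/7z + 10/7z(1+21/25z) = 1 + z + 6/5z²
  ⇒ R(z) = 1 + z + 6/5z².

Solve |R(x)|<1 on ℝ⁻.
x=-0.43: |R|=0.7919
R=1: x+6/5x²=0 ⇒ x=−5/6=-0.8333; min R=1−1/(4·6/5)=0.7917>−1
Confirm numerically:
  x=-0.709: |R|=0.89422 <1
  x=-0.454: |R|=0.79334 <1
  x=-0.397: |R|=0.79213 <1
  x=-1.403: |R|=1.95909 >1
  x=-1.400: |R|=1.95200 >1
Stable set (-0.8333, 0).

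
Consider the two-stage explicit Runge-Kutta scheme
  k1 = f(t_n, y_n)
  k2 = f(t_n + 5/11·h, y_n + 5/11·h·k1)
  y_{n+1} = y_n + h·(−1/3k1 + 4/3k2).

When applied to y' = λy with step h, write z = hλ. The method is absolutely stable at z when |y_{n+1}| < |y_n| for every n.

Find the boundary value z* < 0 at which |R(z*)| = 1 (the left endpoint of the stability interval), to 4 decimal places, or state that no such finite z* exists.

z* = -1.6500.

Test eqn y'=λy, z=hλ:
  k1=λy_n ⇒ h·k1=z·y_n;  k2=λ(1+5/11z)y_n ⇒ h·k2=z(1+5/11z)y_n
  y_{n+1}/y_n = 1 − 1/3z + 4/3z(1+5/11z) = 1 + z + 20/33z²
  R(z) = 1 + z + 20/33z².

Boundary: |R(x)|=1, x<0.
x=-0.84: |R|=0.5876
R=1: x+20/33x²=0 ⇒ x=−33/20=-1.6500; min R=1−1/(4·20/33)=0.5875>−1
Confirm numerically:
  x=-1.580: |R|=0.93297 <1
  x=-1.403: |R|=0.78998 <1
  x=-1.050: |R|=0.61818 <1
  x=-0.906: |R|=0.59148 <1
  x=-2.243: |R|=1.80612 >1
  x=-2.081: |R|=1.54358 >1
  x=-2.011: |R|=1.43998 >1
So |R|<1 on (-1.6500, 0).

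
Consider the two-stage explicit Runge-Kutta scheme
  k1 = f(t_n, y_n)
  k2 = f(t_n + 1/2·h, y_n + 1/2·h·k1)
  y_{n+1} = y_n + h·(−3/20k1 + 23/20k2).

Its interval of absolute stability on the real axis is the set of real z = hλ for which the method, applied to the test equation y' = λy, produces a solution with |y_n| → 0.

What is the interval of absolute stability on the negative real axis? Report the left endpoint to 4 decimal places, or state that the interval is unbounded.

z∈(-1.7391,0).

On y'=λy, z=hλ:
  k1=λy_n ⇒ h·k1=z·y_n;  k2=λ(1+1/2z)y_n ⇒ h·k2=z(1+1/2z)y_n
  y_{n+1}/y_n = 1 − 3/20z + 23/20z(1+1/2z) = 1 + z + 23/40z²
  R(z) = 1 + z + 23/40z².

Need |R(x)|<1, x<0.
x=-1.64: |R|=0.9065
R=1: x+23/40x²=0 ⇒ x=−40/23=-1.7391; min R=1−1/(4·23/40)=0.5652>−1
Confirm numerically:
  x=-1.683: |R|=0.94568 <1
  x=-1.170: |R|=0.61712 <1
  x=-0.856: |R|=0.56532 <1
  x=-2.147: |R|=1.50353 >1
  x=-1.857: |R|=1.12586 >1
  x=-1.810: |R|=1.07376 >1
Interval (-1.7391, 0).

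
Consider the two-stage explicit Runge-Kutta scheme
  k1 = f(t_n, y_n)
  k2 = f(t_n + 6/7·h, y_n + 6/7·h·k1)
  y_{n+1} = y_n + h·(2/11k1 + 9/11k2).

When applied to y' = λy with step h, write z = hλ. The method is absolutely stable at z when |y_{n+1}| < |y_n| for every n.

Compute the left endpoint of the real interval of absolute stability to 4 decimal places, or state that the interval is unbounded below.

left endpoint -1.4259.

On y'=λy, z=hλ:
  k1=λy_n ⇒ h·k1=z·y_n;  k2=λ(1+6/7z)y_n ⇒ h·k2=z(1+6/7z)y_n
  y_{n+1}/y_n = 1 + 2/11z + 9/11z(1+6/7z) = 1 + z + 54/77z²
  R(z) = 1 + z + 54/77z².

Find x<0 with |R(x)|<1.
x=-1.47: |R|=1.0454
R=1: x+54/77x²=0 ⇒ x=−77/54=-1.4259; min R=1−1/(4·54/77)=0.6435>−1
Confirm numerically:
  x=-0.852: |R|=0.65708 <1
  x=-0.817: |R|=0.65111 <1
  x=-0.806: |R|=0.64959 <1
  x=-1.823: |R|=1.50765 >1
  x=-1.749: |R|=1.39627 >1
  x=-1.679: |R|=1.29799 >1
Interval (-1.4259, 0).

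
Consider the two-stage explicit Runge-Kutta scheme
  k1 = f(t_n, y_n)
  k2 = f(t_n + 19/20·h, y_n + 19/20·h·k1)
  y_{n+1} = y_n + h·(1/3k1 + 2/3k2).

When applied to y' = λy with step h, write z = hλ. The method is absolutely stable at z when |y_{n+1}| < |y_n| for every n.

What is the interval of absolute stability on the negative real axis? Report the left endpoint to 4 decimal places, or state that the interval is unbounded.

Test eqn y'=λy, z=hλ:
  k1=λy_n ⇒ h·k1=z·y_n;  k2=λ(1+19/20z)y_n ⇒ h·k2=z(1+19/20z)y_n
  y_{n+1}/y_n = 1 + 1/3z + 2/3z(1+19/20z) = 1 + z + 19/30z²
  Hence R(z) = 1 + z + 19/30z².

Need |R(x)|<1, x<0.
x=-0.8: |R|=0.6053
R=1: x+19/30x²=0 ⇒ x=−30/19=-1.5789; min R=1−1/(4·19/30)=0.6053>−1
Confirm numerically:
  x=-1.426: |R|=0.86187 <1
  x=-0.908: |R|=0.61416 <1
  x=-0.745: |R|=0.60652 <1
  x=-0.646: |R|=0.61830 <1
  x=-2.040: |R|=1.59568 >1
  x=-1.873: |R|=1.34882 >1
Interval (-1.5789, 0).

(-1.5789, 0).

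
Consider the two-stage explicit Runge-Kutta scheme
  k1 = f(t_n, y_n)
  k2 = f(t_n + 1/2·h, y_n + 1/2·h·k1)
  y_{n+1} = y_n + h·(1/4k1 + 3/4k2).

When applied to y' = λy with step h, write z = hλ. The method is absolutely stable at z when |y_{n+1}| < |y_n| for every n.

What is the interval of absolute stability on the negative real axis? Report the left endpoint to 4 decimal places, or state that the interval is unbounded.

z∈(-2.6667,0).

Test eqn y'=λy, z=hλ:
  k1=λy_n ⇒ h·k1=z·y_n;  k2=λ(1+1/2z)y_n ⇒ h·k2=z(1+1/2z)y_n
  y_{n+1}/y_n = 1 + 1/4z + 3/4z(1+1/2z) = 1 + z + 3/8z²
  R(z) = 1 + z + 3/8z².

Boundary: |R(x)|=1, x<0.
x=-0.92: |R|=0.3974
R=1: x+3/8x²=0 ⇒ x=−8/3=-2.6667; min R=1−1/(4·3/8)=0.3333>−1
Confirm numerically:
  x=-2.620: |R|=0.95415 <1
  x=-2.438: |R|=0.79094 <1
  x=-1.816: |R|=0.42070 <1
  x=-3.260: |R|=1.72535 >1
  x=-2.740: |R|=1.07535 >1
Stable set (-2.6667, 0).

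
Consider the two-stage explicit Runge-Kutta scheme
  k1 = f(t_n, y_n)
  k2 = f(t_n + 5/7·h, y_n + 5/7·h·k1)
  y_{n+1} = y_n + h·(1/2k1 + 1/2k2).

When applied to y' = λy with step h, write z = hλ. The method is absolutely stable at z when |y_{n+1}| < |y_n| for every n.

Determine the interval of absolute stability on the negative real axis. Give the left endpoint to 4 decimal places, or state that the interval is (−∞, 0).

On y'=λy, z=hλ:
  k1=λy_n ⇒ h·k1=z·y_n;  k2=λ(1+5/7z)y_n ⇒ h·k2=z(1+5/7z)y_n
  y_{n+1}/y_n = 1 + 1/2z + 1/2z(1+5/7z) = 1 + z + 5/14z²
  ⇒ R(z) = 1 + z + 5/14z².

Boundary: |R(x)|=1, x<0.
x=-1.57: |R|=0.3103
R=1: x+5/14x²=0 ⇒ x=−14/5=-2.8000; min R=1−1/(4·5/14)=0.3000>−1
Confirm numerically:
  x=-2.238: |R|=0.55080 <1
  x=-2.019: |R|=0.43684 <1
  x=-1.828: |R|=0.36542 <1
  x=-1.561: |R|=0.30926 <1
  x=-3.101: |R|=1.33336 >1
  x=-3.040: |R|=1.26057 >1
  x=-2.844: |R|=1.04469 >1
So |R|<1 on (-2.8000, 0).

(-2.8000, 0).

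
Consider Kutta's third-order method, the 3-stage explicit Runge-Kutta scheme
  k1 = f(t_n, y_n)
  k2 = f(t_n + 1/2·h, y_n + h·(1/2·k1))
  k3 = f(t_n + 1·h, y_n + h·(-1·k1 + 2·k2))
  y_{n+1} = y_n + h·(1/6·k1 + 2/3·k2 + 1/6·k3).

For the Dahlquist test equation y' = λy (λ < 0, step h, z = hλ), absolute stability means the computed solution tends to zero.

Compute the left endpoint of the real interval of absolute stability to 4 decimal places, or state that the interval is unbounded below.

Set f=λy, z=hλ:
  order 3, 3-stage ⇒ R(z)=1+z+z^2/2+z^3/6
  (e.g. R(-1.29)=0.18427, |R|=0.18427)

Find x<0 with |R(x)|<1.
x=-1.29: |R|=0.1843
|R(-2.53)|=1.0286 |R(-2.13)|=0.4721 |R(-1.05)|=0.3083
Bisect:
  x_lo=-2.9523 |R|=1.8830  x_hi=-0.1662 |R|=0.8468
  mid=-1.55927 |R|=0.02454 →hi
  mid=-2.25579 |R|=0.62462 →hi
  mid=-2.60405 |R|=1.15655 →lo
  mid=-2.42992 |R|=0.86891 →hi
  mid=-2.51698 |R|=1.00698 →lo
  mid=-2.47345 |R|=0.93655 →hi
  mid=-2.49522 |R|=0.97141 →hi
  mid=-2.50610 |R|=0.98911 →hi
  mid=-2.51154 |R|=0.99802 →hi
  ...
  [-2.51290,-2.51273] ⇒ x*=-2.5127
Stable set (-2.5127, 0).

left endpoint -2.5127.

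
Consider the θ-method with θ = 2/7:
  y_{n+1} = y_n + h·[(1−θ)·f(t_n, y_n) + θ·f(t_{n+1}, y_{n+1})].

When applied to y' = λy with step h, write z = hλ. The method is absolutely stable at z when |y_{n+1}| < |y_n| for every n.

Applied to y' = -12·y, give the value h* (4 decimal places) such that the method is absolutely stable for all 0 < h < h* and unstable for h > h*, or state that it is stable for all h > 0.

Set f=λy, z=hλ:
  y_{n+1} = y_n + z·[5/7·y_n + 2/7·y_{n+1}] ⇒ (1 − 2/7z)y_{n+1} = (1 + 5/7z)y_n
  so R(z) = (1 + 5/7z)/(1 − 2/7z).

Solve |R(x)|<1 on ℝ⁻.
x=-1.56: |R|=0.0791
R=−1: 1+5/7x = −1+2/7x ⇒ -3/7x=2 ⇒ x=2/(-3/7)=-4.6667
Confirm numerically:
  x=-4.487: |R|=0.96626 <1
  x=-2.507: |R|=0.46071 <1
  x=-2.239: |R|=0.36548 <1
  x=-4.981: |R|=1.05559 >1
  x=-4.786: |R|=1.02160 >1
Interval (-4.6667, 0).

(-4.6667,0); λ=-12 ⇒ h* = (14/3)/12 = 0.3889.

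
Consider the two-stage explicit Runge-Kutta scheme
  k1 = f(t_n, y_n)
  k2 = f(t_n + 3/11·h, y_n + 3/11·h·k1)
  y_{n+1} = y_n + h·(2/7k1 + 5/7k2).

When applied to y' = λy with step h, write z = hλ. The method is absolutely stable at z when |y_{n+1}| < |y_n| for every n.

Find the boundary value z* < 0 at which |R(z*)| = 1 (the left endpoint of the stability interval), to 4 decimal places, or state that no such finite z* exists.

With y'=λy (z=hλ):
  k1=λy_n ⇒ h·k1=z·y_n;  k2=λ(1+3/11z)y_n ⇒ h·k2=z(1+3/11z)y_n
  y_{n+1}/y_n = 1 + 2/7z + 5/7z(1+3/11z) = 1 + z + 15/77z²
  so R(z) = 1 + z + 15/77z².

Boundary: |R(x)|=1, x<0.
x=-1.22: |R|=0.0699
R=1: x+15/77x²=0 ⇒ x=−77/15=-5.1333; min R=1−1/(4·15/77)=-0.2833>−1
Confirm numerically:
  x=-3.830: |R|=0.02758 <1
  x=-2.954: |R|=0.25411 <1
  x=-2.682: |R|=0.28074 <1
  x=-5.543: |R|=1.44236 >1
  x=-5.541: |R|=1.44004 >1
  x=-5.419: |R|=1.30156 >1
Interval (-5.1333, 0).

left endpoint -5.1333.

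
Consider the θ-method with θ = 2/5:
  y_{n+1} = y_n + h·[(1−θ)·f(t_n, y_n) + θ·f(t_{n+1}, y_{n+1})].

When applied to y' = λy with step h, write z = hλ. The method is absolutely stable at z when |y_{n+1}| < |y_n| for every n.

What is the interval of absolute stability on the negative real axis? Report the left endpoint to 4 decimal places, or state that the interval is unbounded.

(-10.0000, 0).

Test eqn y'=λy, z=hλ:
  y_{n+1} = y_n + z·[3/5·y_n + 2/5·y_{n+1}] ⇒ (1 − 2/5z)y_{n+1} = (1 + 3/5z)y_n
  Hence R(z) = (1 + 3/5z)/(1 − 2/5z).

Need |R(x)|<1, x<0.
x=-1.21: |R|=0.1846
R=−1: 1+3/5x = −1+2/5x ⇒ -1/5x=2 ⇒ x=2/(-1/5)=-10.0000
Confirm numerically:
  x=-8.929: |R|=0.95315 <1
  x=-8.105: |R|=0.91066 <1
  x=-7.320: |R|=0.86354 <1
  x=-10.330: |R|=1.01286 >1
  x=-10.135: |R|=1.00534 >1
Interval (-10.0000, 0).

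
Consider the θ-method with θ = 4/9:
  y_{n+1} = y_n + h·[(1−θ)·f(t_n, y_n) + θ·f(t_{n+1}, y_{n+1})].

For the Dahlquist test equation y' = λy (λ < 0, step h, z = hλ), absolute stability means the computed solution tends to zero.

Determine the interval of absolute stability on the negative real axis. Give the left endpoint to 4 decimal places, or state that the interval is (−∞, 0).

z∈(-18.0000,0).

Test eqn y'=λy, z=hλ:
  y_{n+1} = y_n + z·[5/9·y_n + 4/9·y_{n+1}] ⇒ (1 − 4/9z)y_{n+1} = (1 + 5/9z)y_n
  ⇒ R(z) = (1 + 5/9z)/(1 − 4/9z).

Need |R(x)|<1, x<0.
x=-1.72: |R|=0.0252
R=−1: 1+5/9x = −1+4/9x ⇒ -1/9x=2 ⇒ x=2/(-1/9)=-18.0000
Confirm numerically:
  x=-17.721: |R|=0.99651 <1
  x=-15.482: |R|=0.96450 <1
  x=-7.236: |R|=0.71632 <1
  x=-18.556: |R|=1.00668 >1
  x=-18.512: |R|=1.00617 >1
  x=-18.180: |R|=1.00220 >1
Interval (-18.0000, 0).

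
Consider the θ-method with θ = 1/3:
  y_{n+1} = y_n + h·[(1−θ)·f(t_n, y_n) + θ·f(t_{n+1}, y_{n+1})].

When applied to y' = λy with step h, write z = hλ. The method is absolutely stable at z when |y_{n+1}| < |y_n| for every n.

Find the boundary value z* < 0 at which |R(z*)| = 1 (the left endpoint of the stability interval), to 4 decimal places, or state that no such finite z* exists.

Set f=λy, z=hλ:
  y_{n+1} = y_n + z·[2/3·y_n + 1/3·y_{n+1}] ⇒ (1 − 1/3z)y_{n+1} = (1 + 2/3z)y_n
  R(z) = (1 + 2/3z)/(1 − 1/3z).

Solve |R(x)|<1 on ℝ⁻.
x=-1.34: |R|=0.0737
R=−1: 1+2/3x = −1+1/3x ⇒ -1/3x=2 ⇒ x=2/(-1/3)=-6.0000
Confirm numerically:
  x=-5.468: |R|=0.93718 <1
  x=-5.232: |R|=0.90671 <1
  x=-4.695: |R|=0.83041 <1
  x=-3.089: |R|=0.52192 <1
  x=-6.305: |R|=1.03278 >1
  x=-6.255: |R|=1.02755 >1
  x=-6.143: |R|=1.01564 >1
Stable set (-6.0000, 0).

left endpoint -6.0000.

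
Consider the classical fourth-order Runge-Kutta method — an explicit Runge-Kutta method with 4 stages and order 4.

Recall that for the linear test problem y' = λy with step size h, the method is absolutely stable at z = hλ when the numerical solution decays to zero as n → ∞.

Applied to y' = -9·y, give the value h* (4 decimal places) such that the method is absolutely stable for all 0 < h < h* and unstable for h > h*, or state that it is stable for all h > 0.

(-2.7853,0); λ=-9 ⇒ h* = 0.3095.

Test eqn y'=λy, z=hλ:
  order 4, 4-stage ⇒ R(z)=1+z+z^2/2+z^3/6+z^4/24
  (e.g. R(-0.74)=0.47876, |R|=0.47876)

Boundary: |R(x)|=1, x<0.
x=-0.74: |R|=0.4788
|R(-3.02)|=1.4155 |R(-1.06)|=0.3559 |R(-1.03)|=0.3652
Bisect:
  x_lo=-3.5562 |R|=2.9355  x_hi=-0.3895 |R|=0.6775
  mid=-1.97284 |R|=0.32465 →hi
  mid=-2.76453 |R|=0.96914 →hi
  mid=-3.16037 |R|=1.72929 →lo
  mid=-2.96245 |R|=1.30164 →lo
  mid=-2.86349 |R|=1.12443 →lo
  mid=-2.81401 |R|=1.04416 →lo
  mid=-2.78927 |R|=1.00601 →lo
  mid=-2.77690 |R|=0.98741 →hi
  mid=-2.78308 |R|=0.99667 →hi
  ...
  [-2.78540,-2.78521] ⇒ x*=-2.7853
So |R|<1 on (-2.7853, 0).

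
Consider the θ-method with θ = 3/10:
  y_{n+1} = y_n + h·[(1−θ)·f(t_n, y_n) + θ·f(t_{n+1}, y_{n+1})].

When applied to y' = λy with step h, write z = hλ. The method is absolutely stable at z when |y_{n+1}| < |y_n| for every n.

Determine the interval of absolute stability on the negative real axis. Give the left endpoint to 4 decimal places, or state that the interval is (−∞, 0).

z∈(-5.0000,0).

With y'=λy (z=hλ):
  y_{n+1} = y_n + z·[7/10·y_n + 3/10·y_{n+1}] ⇒ (1 − 3/10z)y_{n+1} = (1 + 7/10z)y_n
  Hence R(z) = (1 + 7/10z)/(1 − 3/10z).

Boundary: |R(x)|=1, x<0.
x=-0.33: |R|=0.6997
R=−1: 1+7/10x = −1+3/10x ⇒ -2/5x=2 ⇒ x=2/(-2/5)=-5.0000
Confirm numerically:
  x=-4.531: |R|=0.92048 <1
  x=-4.129: |R|=0.84437 <1
  x=-4.101: |R|=0.83877 <1
  x=-2.651: |R|=0.47663 <1
  x=-5.236: |R|=1.03672 >1
  x=-5.167: |R|=1.02620 >1
Stable set (-5.0000, 0).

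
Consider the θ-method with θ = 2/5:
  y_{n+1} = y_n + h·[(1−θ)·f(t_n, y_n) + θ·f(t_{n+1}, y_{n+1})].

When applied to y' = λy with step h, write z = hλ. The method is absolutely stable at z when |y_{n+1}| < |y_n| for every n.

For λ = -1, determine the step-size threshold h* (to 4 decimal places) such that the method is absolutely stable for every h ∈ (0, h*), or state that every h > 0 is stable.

Test eqn y'=λy, z=hλ:
  y_{n+1} = y_n + z·[3/5·y_n + 2/5·y_{n+1}] ⇒ (1 − 2/5z)y_{n+1} = (1 + 3/5z)y_n
  R(z) = (1 + 3/5z)/(1 − 2/5z).

Boundary: |R(x)|=1, x<0.
x=-1: |R|=0.2857
R=−1: 1+3/5x = −1+2/5x ⇒ -1/5x=2 ⇒ x=2/(-1/5)=-10.0000
Confirm numerically:
  x=-8.407: |R|=0.92697 <1
  x=-6.962: |R|=0.83946 <1
  x=-6.060: |R|=0.76986 <1
  x=-4.018: |R|=0.54112 <1
  x=-10.196: |R|=1.00772 >1
  x=-10.195: |R|=1.00768 >1
  x=-10.061: |R|=1.00243 >1
Stable set (-10.0000, 0).

(-10.0000,0); λ=-1 ⇒ h* = (10)/1 = 10.0000.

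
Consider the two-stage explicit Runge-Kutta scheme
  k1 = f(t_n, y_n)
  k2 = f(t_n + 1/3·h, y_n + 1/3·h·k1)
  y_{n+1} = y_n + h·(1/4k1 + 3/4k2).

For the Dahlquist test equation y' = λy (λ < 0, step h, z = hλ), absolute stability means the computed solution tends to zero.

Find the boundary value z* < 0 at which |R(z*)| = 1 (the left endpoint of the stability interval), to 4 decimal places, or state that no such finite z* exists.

left endpoint -4.0000.

Test eqn y'=λy, z=hλ:
  k1=λy_n ⇒ h·k1=z·y_n;  k2=λ(1+1/3z)y_n ⇒ h·k2=z(1+1/3z)y_n
  y_{n+1}/y_n = 1 + 1/4z + 3/4z(1+1/3z) = 1 + z + 1/4z²
  R(z) = 1 + z + 1/4z².

Boundary: |R(x)|=1, x<0.
x=-1.54: |R|=0.0529
R=1: x+1/4x²=0 ⇒ x=−4=-4.0000; min R=1−1/(4·1/4)=0.0000>−1
Confirm numerically:
  x=-2.780: |R|=0.15210 <1
  x=-2.646: |R|=0.10433 <1
  x=-2.205: |R|=0.01051 <1
  x=-1.669: |R|=0.02739 <1
  x=-4.171: |R|=1.17831 >1
  x=-4.125: |R|=1.12891 >1
Stable set (-4.0000, 0).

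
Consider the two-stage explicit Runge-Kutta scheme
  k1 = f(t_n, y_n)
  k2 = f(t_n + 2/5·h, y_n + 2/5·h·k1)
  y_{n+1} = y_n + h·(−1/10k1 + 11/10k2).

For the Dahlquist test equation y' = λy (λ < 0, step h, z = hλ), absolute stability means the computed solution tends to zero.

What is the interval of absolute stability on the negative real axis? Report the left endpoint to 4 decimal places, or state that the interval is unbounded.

z∈(-2.2727,0).

On y'=λy, z=hλ:
  k1=λy_n ⇒ h·k1=z·y_n;  k2=λ(1+2/5z)y_n ⇒ h·k2=z(1+2/5z)y_n
  y_{n+1}/y_n = 1 − 1/10z + 11/10z(1+2/5z) = 1 + z + 11/25z²
  R(z) = 1 + z + 11/25z².

Find x<0 with |R(x)|<1.
x=-1.62: |R|=0.5347
R=1: x+11/25x²=0 ⇒ x=−25/11=-2.2727; min R=1−1/(4·11/25)=0.4318>−1
Confirm numerically:
  x=-2.107: |R|=0.84636 <1
  x=-2.088: |R|=0.83029 <1
  x=-1.678: |R|=0.56090 <1
  x=-1.602: |R|=0.52722 <1
  x=-2.667: |R|=1.46267 >1
  x=-2.635: |R|=1.42002 >1
  x=-2.399: |R|=1.13329 >1
Interval (-2.2727, 0).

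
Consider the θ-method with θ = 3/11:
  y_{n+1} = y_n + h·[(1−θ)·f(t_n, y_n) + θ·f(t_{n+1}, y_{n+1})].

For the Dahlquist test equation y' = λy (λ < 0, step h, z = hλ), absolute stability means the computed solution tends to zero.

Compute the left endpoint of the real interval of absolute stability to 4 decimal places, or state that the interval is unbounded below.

With y'=λy (z=hλ):
  y_{n+1} = y_n + z·[8/11·y_n + 3/11·y_{n+1}] ⇒ (1 − 3/11z)y_{n+1} = (1 + 8/11z)y_n
  so R(z) = (1 + 8/11z)/(1 − 3/11z).

Find x<0 with |R(x)|<1.
x=-0.53: |R|=0.5369
R=−1: 1+8/11x = −1+3/11x ⇒ -5/11x=2 ⇒ x=2/(-5/11)=-4.4000
Confirm numerically:
  x=-3.792: |R|=0.86414 <1
  x=-2.689: |R|=0.55132 <1
  x=-2.086: |R|=0.32959 <1
  x=-4.763: |R|=1.07177 >1
  x=-4.750: |R|=1.06931 >1
  x=-4.738: |R|=1.06703 >1
Stable set (-4.4000, 0).

z* = -4.4000.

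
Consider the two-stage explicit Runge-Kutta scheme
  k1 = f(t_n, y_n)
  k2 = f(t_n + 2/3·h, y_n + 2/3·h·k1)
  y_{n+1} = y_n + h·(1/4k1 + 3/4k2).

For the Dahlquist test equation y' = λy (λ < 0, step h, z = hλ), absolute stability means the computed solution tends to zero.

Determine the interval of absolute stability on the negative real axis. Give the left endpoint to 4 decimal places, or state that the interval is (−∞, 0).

z∈(-2.0000,0).

On y'=λy, z=hλ:
  k1=λy_n ⇒ h·k1=z·y_n;  k2=λ(1+2/3z)y_n ⇒ h·k2=z(1+2/3z)y_n
  y_{n+1}/y_n = 1 + 1/4z + 3/4z(1+2/3z) = 1 + z + 1/2z²
  so R(z) = 1 + z + 1/2z².

Boundary: |R(x)|=1, x<0.
x=-1.4: |R|=0.5800
R=1: x+1/2x²=0 ⇒ x=−2=-2.0000; min R=1−1/(4·1/2)=0.5000>−1
Confirm numerically:
  x=-1.907: |R|=0.91132 <1
  x=-1.812: |R|=0.82967 <1
  x=-1.253: |R|=0.53200 <1
  x=-2.454: |R|=1.55706 >1
  x=-2.334: |R|=1.38978 >1
Interval (-2.0000, 0).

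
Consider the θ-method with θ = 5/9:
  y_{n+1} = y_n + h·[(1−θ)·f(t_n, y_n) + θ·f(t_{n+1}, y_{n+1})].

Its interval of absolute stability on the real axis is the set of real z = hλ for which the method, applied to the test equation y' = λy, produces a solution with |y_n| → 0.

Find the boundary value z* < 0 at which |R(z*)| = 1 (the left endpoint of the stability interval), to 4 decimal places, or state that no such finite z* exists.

Test eqn y'=λy, z=hλ:
  y_{n+1} = y_n + z·[4/9·y_n + 5/9·y_{n+1}] ⇒ (1 − 5/9z)y_{n+1} = (1 + 4/9z)y_n
  so R(z) = (1 + 4/9z)/(1 − 5/9z).

Boundary: |R(x)|=1, x<0.
x=-1: |R|=0.3571
x=-2: |R|=0.0526
x=-10: |R|=0.5254
x=-100: |R|=0.7682
θ=5/9≥1/2 ⇒ |1+4/9x|<|1−5/9x| ∀x<0 ⇒ stable on all of ℝ⁻.

unbounded; (−∞, 0).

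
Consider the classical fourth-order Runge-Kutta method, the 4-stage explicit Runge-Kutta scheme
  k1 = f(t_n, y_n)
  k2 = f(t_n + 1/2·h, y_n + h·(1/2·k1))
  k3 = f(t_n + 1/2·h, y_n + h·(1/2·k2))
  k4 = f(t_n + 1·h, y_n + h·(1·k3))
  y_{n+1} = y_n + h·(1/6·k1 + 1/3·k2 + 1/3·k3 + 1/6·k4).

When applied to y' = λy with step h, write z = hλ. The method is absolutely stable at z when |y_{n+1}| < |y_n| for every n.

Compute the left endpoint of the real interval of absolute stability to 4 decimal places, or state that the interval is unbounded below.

left endpoint -2.7853.

On y'=λy, z=hλ:
  order 4, 4-stage ⇒ R(z)=1+z+z^2/2+z^3/6+z^4/24
  (e.g. R(-0.73)=0.48345, |R|=0.48345)

Solve |R(x)|<1 on ℝ⁻.
x=-0.73: |R|=0.4834
|R(-2.66)|=0.8270 |R(-0.79)|=0.4561 |R(-0.77)|=0.4650
Bisect:
  x_lo=-3.6491 |R|=3.2983  x_hi=-0.0812 |R|=0.9220
  mid=-1.86514 |R|=0.29708 →hi
  mid=-2.75711 |R|=0.95833 →hi
  mid=-3.20309 |R|=1.83561 →lo
  mid=-2.98010 |R|=1.33569 →lo
  mid=-2.86861 |R|=1.13305 →lo
  mid=-2.81286 |R|=1.04236 →lo
  mid=-2.78498 |R|=0.99953 →hi
  mid=-2.79892 |R|=1.02074 →lo
  mid=-2.79195 |R|=1.01008 →lo
  mid=-2.78847 |R|=1.00480 →lo
  ...
  [-2.78542,-2.78520] ⇒ x*=-2.7853
So |R|<1 on (-2.7853, 0).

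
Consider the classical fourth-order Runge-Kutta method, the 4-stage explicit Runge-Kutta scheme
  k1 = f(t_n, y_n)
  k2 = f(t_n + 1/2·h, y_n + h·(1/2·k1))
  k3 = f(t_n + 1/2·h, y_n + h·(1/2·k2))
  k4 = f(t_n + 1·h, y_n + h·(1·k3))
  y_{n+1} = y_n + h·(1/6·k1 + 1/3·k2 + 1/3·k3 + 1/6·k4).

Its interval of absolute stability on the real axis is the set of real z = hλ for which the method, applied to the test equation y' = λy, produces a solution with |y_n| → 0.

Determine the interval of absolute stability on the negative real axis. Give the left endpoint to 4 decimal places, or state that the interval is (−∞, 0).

Test eqn y'=λy, z=hλ:
  order 4, 4-stage ⇒ R(z)=1+z+z^2/2+z^3/6+z^4/24
  (e.g. R(-1.18)=0.32314, |R|=0.32314)

Need |R(x)|<1, x<0.
x=-1.18: |R|=0.3231
|R(-2.76)|=0.9625 |R(-2.52)|=0.6683 |R(-1.28)|=0.3015
Bisect:
  x_lo=-3.5281 |R|=2.8322  x_hi=-0.1032 |R|=0.9019
  mid=-1.81567 |R|=0.28788 →hi
  mid=-2.67189 |R|=0.84206 →hi
  mid=-3.10000 |R|=1.58784 →lo
  mid=-2.88594 |R|=1.16266 →lo
  mid=-2.77892 |R|=0.99043 →hi
  mid=-2.83243 |R|=1.07342 →lo
  mid=-2.80567 |R|=1.03116 →lo
  mid=-2.79229 |R|=1.01061 →lo
  mid=-2.78561 |R|=1.00047 →lo
  mid=-2.78226 |R|=0.99544 →hi
  ...
  [-2.78540,-2.78519] ⇒ x*=-2.7853
Stable set (-2.7853, 0).

z∈(-2.7853,0).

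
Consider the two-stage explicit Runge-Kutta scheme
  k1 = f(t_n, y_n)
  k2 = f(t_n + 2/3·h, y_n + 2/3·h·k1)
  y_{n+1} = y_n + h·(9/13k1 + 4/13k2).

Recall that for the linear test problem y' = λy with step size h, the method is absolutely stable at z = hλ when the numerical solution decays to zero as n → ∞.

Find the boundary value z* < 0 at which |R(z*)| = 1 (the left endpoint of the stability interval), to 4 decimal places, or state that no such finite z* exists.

z* = -4.8750.

Test eqn y'=λy, z=hλ:
  k1=λy_n ⇒ h·k1=z·y_n;  k2=λ(1+2/3z)y_n ⇒ h·k2=z(1+2/3z)y_n
  y_{n+1}/y_n = 1 + 9/13z + 4/13z(1+2/3z) = 1 + z + 8/39z²
  ⇒ R(z) = 1 + z + 8/39z².

Find x<0 with |R(x)|<1.
x=-1.69: |R|=0.1041
R=1: x+8/39x²=0 ⇒ x=−39/8=-4.8750; min R=1−1/(4·8/39)=-0.2188>−1
Confirm numerically:
  x=-4.700: |R|=0.83128 <1
  x=-4.126: |R|=0.36608 <1
  x=-3.061: |R|=0.13901 <1
  x=-5.384: |R|=1.56214 >1
  x=-5.355: |R|=1.52726 >1
  x=-4.967: |R|=1.09374 >1
Interval (-4.8750, 0).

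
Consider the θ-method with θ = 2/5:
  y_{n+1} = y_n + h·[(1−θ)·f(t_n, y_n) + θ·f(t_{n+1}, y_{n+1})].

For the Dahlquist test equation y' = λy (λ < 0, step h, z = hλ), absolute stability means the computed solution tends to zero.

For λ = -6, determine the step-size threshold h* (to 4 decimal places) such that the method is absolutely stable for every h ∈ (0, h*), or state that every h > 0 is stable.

(-10.0000,0); λ=-6 ⇒ h* = (10)/6 = 1.6667.

Test eqn y'=λy, z=hλ:
  y_{n+1} = y_n + z·[3/5·y_n + 2/5·y_{n+1}] ⇒ (1 − 2/5z)y_{n+1} = (1 + 3/5z)y_n
  so R(z) = (1 + 3/5z)/(1 − 2/5z).

Solve |R(x)|<1 on ℝ⁻.
x=-0.93: |R|=0.3222
R=−1: 1+3/5x = −1+2/5x ⇒ -1/5x=2 ⇒ x=2/(-1/5)=-10.0000
Confirm numerically:
  x=-8.085: |R|=0.90954 <1
  x=-7.481: |R|=0.87381 <1
  x=-4.288: |R|=0.57926 <1
  x=-4.270: |R|=0.57681 <1
  x=-10.276: |R|=1.01080 >1
  x=-10.223: |R|=1.00876 >1
Stable set (-10.0000, 0).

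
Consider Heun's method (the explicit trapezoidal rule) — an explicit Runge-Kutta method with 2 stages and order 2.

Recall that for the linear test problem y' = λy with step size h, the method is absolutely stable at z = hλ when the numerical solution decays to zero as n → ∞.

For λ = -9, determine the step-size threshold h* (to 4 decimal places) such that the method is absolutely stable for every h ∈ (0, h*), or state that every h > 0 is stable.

On y'=λy, z=hλ:
  order 2, 2-stage ⇒ R(z)=1+z+z^2/2
  (e.g. R(-1)=0.50000, |R|=0.50000)

Solve |R(x)|<1 on ℝ⁻.
x=-1: |R|=0.5000
|R(-1.64)|=0.7048 |R(-1.29)|=0.5421 |R(-1.27)|=0.5364
Bisect:
  x_lo=-2.7089 |R|=1.9601  x_hi=-0.1145 |R|=0.8921
  mid=-1.41166 |R|=0.58473 →hi
  mid=-2.06026 |R|=1.06207 →lo
  mid=-1.73596 |R|=0.77082 →hi
  mid=-1.89811 |R|=0.90330 →hi
  mid=-1.97918 |R|=0.97940 →hi
  mid=-2.01972 |R|=1.01991 →lo
  mid=-1.99945 |R|=0.99945 →hi
  mid=-2.00958 |R|=1.00963 →lo
  mid=-2.00452 |R|=1.00453 →lo
  mid=-2.00198 |R|=1.00199 →lo
  ...
  [-2.00008,-1.99992] ⇒ x*=-2.0000
Interval (-2.0000, 0).

(-2.0000,0); λ=-9 ⇒ h* = 0.2222.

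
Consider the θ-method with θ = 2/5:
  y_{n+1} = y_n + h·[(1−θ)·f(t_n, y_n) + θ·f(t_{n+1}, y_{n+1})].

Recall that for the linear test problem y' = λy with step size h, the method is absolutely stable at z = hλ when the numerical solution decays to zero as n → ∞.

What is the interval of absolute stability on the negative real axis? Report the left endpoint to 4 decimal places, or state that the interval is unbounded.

(-10.0000, 0).

Test eqn y'=λy, z=hλ:
  y_{n+1} = y_n + z·[3/5·y_n + 2/5·y_{n+1}] ⇒ (1 − 2/5z)y_{n+1} = (1 + 3/5z)y_n
  R(z) = (1 + 3/5z)/(1 − 2/5z).

Find x<0 with |R(x)|<1.
x=-0.77: |R|=0.4113
R=−1: 1+3/5x = −1+2/5x ⇒ -1/5x=2 ⇒ x=2/(-1/5)=-10.0000
Confirm numerically:
  x=-9.317: |R|=0.97110 <1
  x=-8.697: |R|=0.94181 <1
  x=-8.300: |R|=0.92130 <1
  x=-6.430: |R|=0.80011 <1
  x=-10.385: |R|=1.01494 >1
  x=-10.090: |R|=1.00357 >1
Interval (-10.0000, 0).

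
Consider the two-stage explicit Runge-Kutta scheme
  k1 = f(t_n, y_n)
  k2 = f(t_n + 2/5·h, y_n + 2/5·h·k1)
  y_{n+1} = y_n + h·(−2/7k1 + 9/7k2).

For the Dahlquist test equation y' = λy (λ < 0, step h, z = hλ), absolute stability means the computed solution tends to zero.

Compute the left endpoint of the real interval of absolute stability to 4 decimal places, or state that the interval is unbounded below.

z* = -1.9444.

Set f=λy, z=hλ:
  k1=λy_n ⇒ h·k1=z·y_n;  k2=λ(1+2/5z)y_n ⇒ h·k2=z(1+2/5z)y_n
  y_{n+1}/y_n = 1 − 2/7z + 9/7z(1+2/5z) = 1 + z + 18/35z²
  so R(z) = 1 + z + 18/35z².

Solve |R(x)|<1 on ℝ⁻.
x=-1.3: |R|=0.5691
R=1: x+18/35x²=0 ⇒ x=−35/18=-1.9444; min R=1−1/(4·18/35)=0.5139>−1
Confirm numerically:
  x=-1.771: |R|=0.84203 <1
  x=-1.591: |R|=0.71080 <1
  x=-1.144: |R|=0.52906 <1
  x=-2.186: |R|=1.27156 >1
  x=-2.013: |R|=1.07097 >1
So |R|<1 on (-1.9444, 0).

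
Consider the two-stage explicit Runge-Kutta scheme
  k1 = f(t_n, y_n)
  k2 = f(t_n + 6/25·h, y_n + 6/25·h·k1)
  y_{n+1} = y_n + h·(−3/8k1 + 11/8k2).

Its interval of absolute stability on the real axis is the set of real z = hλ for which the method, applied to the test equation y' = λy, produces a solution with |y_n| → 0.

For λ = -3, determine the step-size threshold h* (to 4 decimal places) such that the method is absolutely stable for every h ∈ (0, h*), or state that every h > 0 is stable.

Test eqn y'=λy, z=hλ:
  k1=λy_n ⇒ h·k1=z·y_n;  k2=λ(1+6/25z)y_n ⇒ h·k2=z(1+6/25z)y_n
  y_{n+1}/y_n = 1 − 3/8z + 11/8z(1+6/25z) = 1 + z + 33/100z²
  so R(z) = 1 + z + 33/100z².

Solve |R(x)|<1 on ℝ⁻.
x=-0.54: |R|=0.5562
R=1: x+33/100x²=0 ⇒ x=−100/33=-3.0303; min R=1−1/(4·33/100)=0.2424>−1
Confirm numerically:
  x=-2.760: |R|=0.75381 <1
  x=-1.484: |R|=0.24274 <1
  x=-1.248: |R|=0.26598 <1
  x=-1.235: |R|=0.26832 <1
  x=-3.540: |R|=1.59543 >1
  x=-3.144: |R|=1.11796 >1
So |R|<1 on (-3.0303, 0).

(-3.0303,0); λ=-3 ⇒ h* = (100/33)/3 = 1.0101.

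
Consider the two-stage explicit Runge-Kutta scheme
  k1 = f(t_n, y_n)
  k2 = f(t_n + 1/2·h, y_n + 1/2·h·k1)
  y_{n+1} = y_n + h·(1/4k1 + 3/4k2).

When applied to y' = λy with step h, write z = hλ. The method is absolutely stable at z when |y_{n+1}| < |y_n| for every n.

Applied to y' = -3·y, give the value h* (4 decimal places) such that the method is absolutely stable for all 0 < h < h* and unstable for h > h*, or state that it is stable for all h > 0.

On y'=λy, z=hλ:
  k1=λy_n ⇒ h·k1=z·y_n;  k2=λ(1+1/2z)y_n ⇒ h·k2=z(1+1/2z)y_n
  y_{n+1}/y_n = 1 + 1/4z + 3/4z(1+1/2z) = 1 + z + 3/8z²
  ⇒ R(z) = 1 + z + 3/8z².

Boundary: |R(x)|=1, x<0.
x=-1.35: |R|=0.3334
R=1: x+3/8x²=0 ⇒ x=−8/3=-2.6667; min R=1−1/(4·3/8)=0.3333>−1
Confirm numerically:
  x=-2.147: |R|=0.58160 <1
  x=-1.637: |R|=0.36791 <1
  x=-1.577: |R|=0.35560 <1
  x=-3.231: |R|=1.68376 >1
  x=-3.013: |R|=1.39131 >1
Interval (-2.6667, 0).

(-2.6667,0); λ=-3 ⇒ h* = (8/3)/3 = 0.8889.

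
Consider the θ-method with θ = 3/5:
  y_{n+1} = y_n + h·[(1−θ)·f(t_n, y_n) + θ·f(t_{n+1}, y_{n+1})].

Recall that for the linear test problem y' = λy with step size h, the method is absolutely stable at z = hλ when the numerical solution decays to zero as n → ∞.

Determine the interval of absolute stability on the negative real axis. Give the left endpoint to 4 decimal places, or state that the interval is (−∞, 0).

interval (−∞, 0).

On y'=λy, z=hλ:
  y_{n+1} = y_n + z·[2/5·y_n + 3/5·y_{n+1}] ⇒ (1 − 3/5z)y_{n+1} = (1 + 2/5z)y_n
  R(z) = (1 + 2/5z)/(1 − 3/5z).

Solve |R(x)|<1 on ℝ⁻.
x=-1: |R|=0.3750
x=-2: |R|=0.0909
x=-10: |R|=0.4286
x=-100: |R|=0.6393
θ=3/5≥1/2 ⇒ |1+2/5x|<|1−3/5x| ∀x<0 ⇒ interval (−∞,0).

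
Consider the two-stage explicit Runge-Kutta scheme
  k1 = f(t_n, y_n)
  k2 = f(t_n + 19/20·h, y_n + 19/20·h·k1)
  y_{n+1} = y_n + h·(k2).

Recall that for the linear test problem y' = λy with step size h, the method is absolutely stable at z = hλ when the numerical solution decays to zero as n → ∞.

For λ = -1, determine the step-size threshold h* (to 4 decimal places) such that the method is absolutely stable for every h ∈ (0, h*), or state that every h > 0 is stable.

(-1.0526,0); λ=-1 ⇒ h* = (20/19)/1 = 1.0526.

Set f=λy, z=hλ:
  k1=λy_n ⇒ h·k1=z·y_n;  k2=λ(1+19/20z)y_n ⇒ h·k2=z(1+19/20z)y_n
  y_{n+1}/y_n = 1 + z(1+19/20z) = 1 + z + 19/20z²
  R(z) = 1 + z + 19/20z².

Boundary: |R(x)|=1, x<0.
x=-1.07: |R|=1.0177
R=1: x+19/20x²=0 ⇒ x=−20/19=-1.0526; min R=1−1/(4·19/20)=0.7368>−1
Confirm numerically:
  x=-0.999: |R|=0.94910 <1
  x=-0.753: |R|=0.78566 <1
  x=-0.675: |R|=0.75784 <1
  x=-1.559: |R|=1.74996 >1
  x=-1.395: |R|=1.45372 >1
So |R|<1 on (-1.0526, 0).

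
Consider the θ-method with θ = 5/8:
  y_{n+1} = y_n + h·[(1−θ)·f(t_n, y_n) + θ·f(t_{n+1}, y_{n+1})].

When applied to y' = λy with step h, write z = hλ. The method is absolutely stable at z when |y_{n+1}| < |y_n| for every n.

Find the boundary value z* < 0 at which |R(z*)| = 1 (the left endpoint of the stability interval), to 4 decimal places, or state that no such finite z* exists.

Set f=λy, z=hλ:
  y_{n+1} = y_n + z·[3/8·y_n + 5/8·y_{n+1}] ⇒ (1 − 5/8z)y_{n+1} = (1 + 3/8z)y_n
  ⇒ R(z) = (1 + 3/8z)/(1 − 5/8z).

Solve |R(x)|<1 on ℝ⁻.
x=-1.07: |R|=0.3588
x=-2: |R|=0.1111
x=-10: |R|=0.3793
x=-100: |R|=0.5748
θ=5/8≥1/2 ⇒ |1+3/8x|<|1−5/8x| ∀x<0 ⇒ unbounded interval.

interval (−∞, 0).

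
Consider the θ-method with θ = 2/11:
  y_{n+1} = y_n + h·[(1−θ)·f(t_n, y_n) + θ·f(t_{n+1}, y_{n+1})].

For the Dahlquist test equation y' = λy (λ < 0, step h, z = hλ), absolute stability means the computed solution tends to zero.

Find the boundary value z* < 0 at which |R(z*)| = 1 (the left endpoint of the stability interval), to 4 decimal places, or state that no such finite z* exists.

z* = -3.1429.

Set f=λy, z=hλ:
  y_{n+1} = y_n + z·[9/11·y_n + 2/11·y_{n+1}] ⇒ (1 − 2/11z)y_{n+1} = (1 + 9/11z)y_n
  Hence R(z) = (1 + 9/11z)/(1 − 2/11z).

Need |R(x)|<1, x<0.
x=-0.41: |R|=0.6184
R=−1: 1+9/11x = −1+2/11x ⇒ -7/11x=2 ⇒ x=2/(-7/11)=-3.1429
Confirm numerically:
  x=-3.013: |R|=0.94661 <1
  x=-2.975: |R|=0.93068 <1
  x=-2.082: |R|=0.51029 <1
  x=-1.692: |R|=0.29394 <1
  x=-3.664: |R|=1.19904 >1
  x=-3.574: |R|=1.16630 >1
  x=-3.254: |R|=1.04444 >1
Stable set (-3.1429, 0).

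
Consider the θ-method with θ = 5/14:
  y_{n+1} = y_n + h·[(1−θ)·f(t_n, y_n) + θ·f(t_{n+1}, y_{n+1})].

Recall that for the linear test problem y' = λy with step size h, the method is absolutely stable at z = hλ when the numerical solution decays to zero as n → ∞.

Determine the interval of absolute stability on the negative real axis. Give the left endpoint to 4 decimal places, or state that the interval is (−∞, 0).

With y'=λy (z=hλ):
  y_{n+1} = y_n + z·[9/14·y_n + 5/14·y_{n+1}] ⇒ (1 − 5/14z)y_{n+1} = (1 + 9/14z)y_n
  Hence R(z) = (1 + 9/14z)/(1 − 5/14z).

Boundary: |R(x)|=1, x<0.
x=-0.49: |R|=0.5830
R=−1: 1+9/14x = −1+5/14x ⇒ -2/7x=2 ⇒ x=2/(-2/7)=-7.0000
Confirm numerically:
  x=-6.648: |R|=0.97019 <1
  x=-5.173: |R|=0.81668 <1
  x=-3.500: |R|=0.55556 <1
  x=-2.970: |R|=0.44125 <1
  x=-7.553: |R|=1.04273 >1
  x=-7.483: |R|=1.03758 >1
  x=-7.277: |R|=1.02199 >1
Interval (-7.0000, 0).

z∈(-7.0000,0).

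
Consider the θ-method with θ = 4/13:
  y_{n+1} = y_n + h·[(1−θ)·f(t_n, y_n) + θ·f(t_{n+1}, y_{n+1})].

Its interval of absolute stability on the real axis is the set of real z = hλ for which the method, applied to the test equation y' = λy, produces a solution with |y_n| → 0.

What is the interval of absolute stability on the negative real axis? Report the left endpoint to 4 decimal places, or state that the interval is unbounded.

(-5.2000, 0).

Test eqn y'=λy, z=hλ:
  y_{n+1} = y_n + z·[9/13·y_n + 4/13·y_{n+1}] ⇒ (1 − 4/13z)y_{n+1} = (1 + 9/13z)y_n
  R(z) = (1 + 9/13z)/(1 − 4/13z).

Solve |R(x)|<1 on ℝ⁻.
x=-0.84: |R|=0.3325
R=−1: 1+9/13x = −1+4/13x ⇒ -5/13x=2 ⇒ x=2/(-5/13)=-5.2000
Confirm numerically:
  x=-4.482: |R|=0.88392 <1
  x=-4.066: |R|=0.80625 <1
  x=-2.364: |R|=0.36854 <1
  x=-5.567: |R|=1.05203 >1
  x=-5.296: |R|=1.01404 >1
So |R|<1 on (-5.2000, 0).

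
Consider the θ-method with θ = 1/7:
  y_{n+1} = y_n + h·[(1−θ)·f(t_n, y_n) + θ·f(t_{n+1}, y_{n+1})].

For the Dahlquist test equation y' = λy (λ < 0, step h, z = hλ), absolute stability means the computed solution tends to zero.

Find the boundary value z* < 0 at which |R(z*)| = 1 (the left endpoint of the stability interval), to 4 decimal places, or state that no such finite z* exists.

z* = -2.8000.

With y'=λy (z=hλ):
  y_{n+1} = y_n + z·[6/7·y_n + 1/7·y_{n+1}] ⇒ (1 − 1/7z)y_{n+1} = (1 + 6/7z)y_n
  ⇒ R(z) = (1 + 6/7z)/(1 − 1/7z).

Find x<0 with |R(x)|<1.
x=-0.65: |R|=0.4052
R=−1: 1+6/7x = −1+1/7x ⇒ -5/7x=2 ⇒ x=2/(-5/7)=-2.8000
Confirm numerically:
  x=-2.409: |R|=0.79222 <1
  x=-2.388: |R|=0.78057 <1
  x=-1.174: |R|=0.00538 <1
  x=-3.338: |R|=1.26021 >1
  x=-3.220: |R|=1.20548 >1
  x=-3.057: |R|=1.12777 >1
So |R|<1 on (-2.8000, 0).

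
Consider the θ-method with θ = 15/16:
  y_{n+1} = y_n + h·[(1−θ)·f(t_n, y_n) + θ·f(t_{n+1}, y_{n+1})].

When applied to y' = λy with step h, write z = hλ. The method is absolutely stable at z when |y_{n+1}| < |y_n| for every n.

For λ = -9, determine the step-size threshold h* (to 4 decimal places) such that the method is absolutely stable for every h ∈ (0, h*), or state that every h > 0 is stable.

unbounded; (−∞, 0). Any h>0 works for λ=-9.

With y'=λy (z=hλ):
  y_{n+1} = y_n + z·[1/16·y_n + 15/16·y_{n+1}] ⇒ (1 − 15/16z)y_{n+1} = (1 + 1/16z)y_n
  Hence R(z) = (1 + 1/16z)/(1 − 15/16z).

Find x<0 with |R(x)|<1.
x=-0.41: |R|=0.7038
x=-2: |R|=0.3043
x=-10: |R|=0.0361
x=-100: |R|=0.0554
θ=15/16≥1/2 ⇒ |1+1/16x|<|1−15/16x| ∀x<0 ⇒ interval (−∞,0).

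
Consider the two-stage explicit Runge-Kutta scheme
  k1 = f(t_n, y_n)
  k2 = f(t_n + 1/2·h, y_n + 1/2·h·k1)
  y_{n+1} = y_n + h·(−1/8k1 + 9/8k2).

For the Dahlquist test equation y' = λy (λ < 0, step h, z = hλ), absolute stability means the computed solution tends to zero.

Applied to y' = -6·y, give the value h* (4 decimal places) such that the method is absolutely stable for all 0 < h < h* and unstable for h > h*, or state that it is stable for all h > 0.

Set f=λy, z=hλ:
  k1=λy_n ⇒ h·k1=z·y_n;  k2=λ(1+1/2z)y_n ⇒ h·k2=z(1+1/2z)y_n
  y_{n+1}/y_n = 1 − 1/8z + 9/8z(1+1/2z) = 1 + z + 9/16z²
  R(z) = 1 + z + 9/16z².

Boundary: |R(x)|=1, x<0.
x=-0.47: |R|=0.6543
R=1: x+9/16x²=0 ⇒ x=−16/9=-1.7778; min R=1−1/(4·9/16)=0.5556>−1
Confirm numerically:
  x=-1.441: |R|=0.72702 <1
  x=-1.395: |R|=0.69964 <1
  x=-0.740: |R|=0.56803 <1
  x=-1.934: |R|=1.16995 >1
  x=-1.900: |R|=1.13062 >1
Stable set (-1.7778, 0).

(-1.7778,0); λ=-6 ⇒ h* = (16/9)/6 = 0.2963.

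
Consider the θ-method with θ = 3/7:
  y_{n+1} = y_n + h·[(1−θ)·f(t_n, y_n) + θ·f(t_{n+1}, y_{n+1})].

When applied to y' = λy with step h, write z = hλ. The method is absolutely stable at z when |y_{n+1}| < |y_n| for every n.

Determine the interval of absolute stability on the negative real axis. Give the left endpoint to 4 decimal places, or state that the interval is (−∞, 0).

With y'=λy (z=hλ):
  y_{n+1} = y_n + z·[4/7·y_n + 3/7·y_{n+1}] ⇒ (1 − 3/7z)y_{n+1} = (1 + 4/7z)y_n
  so R(z) = (1 + 4/7z)/(1 − 3/7z).

Solve |R(x)|<1 on ℝ⁻.
x=-0.73: |R|=0.4440
R=−1: 1+4/7x = −1+3/7x ⇒ -1/7x=2 ⇒ x=2/(-1/7)=-14.0000
Confirm numerically:
  x=-12.416: |R|=0.96420 <1
  x=-11.062: |R|=0.92689 <1
  x=-6.960: |R|=0.74749 <1
  x=-14.435: |R|=1.00865 >1
  x=-14.227: |R|=1.00457 >1
Stable set (-14.0000, 0).

(-14.0000, 0).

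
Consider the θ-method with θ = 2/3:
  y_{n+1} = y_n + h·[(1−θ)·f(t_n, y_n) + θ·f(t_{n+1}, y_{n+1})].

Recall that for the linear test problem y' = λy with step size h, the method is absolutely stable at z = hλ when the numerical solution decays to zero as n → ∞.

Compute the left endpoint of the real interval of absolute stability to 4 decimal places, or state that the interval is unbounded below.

interval (−∞, 0).

On y'=λy, z=hλ:
  y_{n+1} = y_n + z·[1/3·y_n + 2/3·y_{n+1}] ⇒ (1 − 2/3z)y_{n+1} = (1 + 1/3z)y_n
  R(z) = (1 + 1/3z)/(1 − 2/3z).

Find x<0 with |R(x)|<1.
x=-1.32: |R|=0.2979
x=-2: |R|=0.1429
x=-10: |R|=0.3043
x=-100: |R|=0.4778
θ=2/3≥1/2 ⇒ |1+1/3x|<|1−2/3x| ∀x<0 ⇒ interval (−∞,0).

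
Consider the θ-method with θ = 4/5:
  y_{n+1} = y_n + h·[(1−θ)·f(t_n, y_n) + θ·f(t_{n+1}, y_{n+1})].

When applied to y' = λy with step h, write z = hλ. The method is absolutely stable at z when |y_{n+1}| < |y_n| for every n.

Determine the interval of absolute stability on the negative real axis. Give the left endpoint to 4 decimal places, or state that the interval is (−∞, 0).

unbounded; (−∞, 0).

Test eqn y'=λy, z=hλ:
  y_{n+1} = y_n + z·[1/5·y_n + 4/5·y_{n+1}] ⇒ (1 − 4/5z)y_{n+1} = (1 + 1/5z)y_n
  ⇒ R(z) = (1 + 1/5z)/(1 − 4/5z).

Boundary: |R(x)|=1, x<0.
x=-1.19: |R|=0.3904
x=-2: |R|=0.2308
x=-10: |R|=0.1111
x=-100: |R|=0.2346
θ=4/5≥1/2 ⇒ |1+1/5x|<|1−4/5x| ∀x<0 ⇒ unbounded interval.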